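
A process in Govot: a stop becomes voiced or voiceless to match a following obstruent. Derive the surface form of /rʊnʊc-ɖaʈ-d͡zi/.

[rʊnʊɟɖaɖd͡zi]

/c/ is a voiceless palatal stop. The following trigger /ɖ/ is voiced, so /c/ must become voiced as well.
The voiced palatal stop is [ɟ], so /c/ → [ɟ].
At the second juncture, /ʈ/ likewise becomes [ɖ] adjacent to /d͡z/.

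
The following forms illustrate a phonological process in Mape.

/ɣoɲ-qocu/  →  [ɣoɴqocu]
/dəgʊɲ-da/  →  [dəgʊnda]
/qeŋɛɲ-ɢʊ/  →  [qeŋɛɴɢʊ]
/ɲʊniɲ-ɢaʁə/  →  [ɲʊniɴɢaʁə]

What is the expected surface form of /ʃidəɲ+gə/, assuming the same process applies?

[ʃidəŋgə]

The data show regressive place assimilation: /ɲ/ → [ɴ] before /q/; /ɲ/ → [n] before /d/; /ɲ/ → [ɴ] before /ɢ/. In each pair only place changes, matching the following consonant, while manner and voice stay constant.
/ɲ/ is a voiced palatal nasal. The following trigger /g/ is velar, so /ɲ/ must become velar as well.
The voiced velar nasal is [ŋ], so /ɲ/ → [ŋ].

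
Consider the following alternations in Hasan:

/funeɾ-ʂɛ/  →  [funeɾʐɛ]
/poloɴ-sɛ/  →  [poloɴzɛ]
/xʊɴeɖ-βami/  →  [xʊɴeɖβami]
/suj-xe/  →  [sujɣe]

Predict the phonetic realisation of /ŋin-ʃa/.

[ŋinʒa]

The data show progressive voicing assimilation: /ʂ/ → [ʐ] after /ɾ/; /s/ → [z] after /ɴ/; /x/ → [ɣ] after /j/. In each pair only voicing changes, matching the preceding consonant, while place and manner stay constant.
Nothing changes in [xʊɴeɖβami]: there the adjacent consonants already agree in voicing (/β/ and /ɖ/ are both voiced), so this form is consistent with the same rule.
/ʃ/ is a voiceless postalveolar fricative. The preceding trigger /n/ is voiced, so /ʃ/ must become voiced as well.
The voiced postalveolar fricative is [ʒ], so /ʃ/ → [ʒ].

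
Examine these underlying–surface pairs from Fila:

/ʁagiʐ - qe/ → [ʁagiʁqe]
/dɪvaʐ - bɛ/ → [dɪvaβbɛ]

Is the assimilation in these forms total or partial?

partial assimilation

Comparing underlying and surface forms, /ʐ/ → [ʁ] is the alternation; the neighbouring /q/ is constant.
The change retroflex → uvular matches the place of the following /q/, identifying this as place assimilation.
Manner and voice are unchanged, so the assimilation is partial, not total.
The same holds elsewhere in the data: /ʐ/ → [β] before /b/ (retroflex → bilabial, matching bilabial) — only place changes, and always toward the following segment.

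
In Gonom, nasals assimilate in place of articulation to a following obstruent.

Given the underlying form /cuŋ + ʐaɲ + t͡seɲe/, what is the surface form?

[cuɳʐant͡seɲe]

/ŋ/ is a voiced velar nasal. The following trigger /ʐ/ is retroflex, so /ŋ/ must become retroflex as well.
A voiced retroflex nasal is [ɳ], so the surface segment is [ɳ].
The same rule applies at the second boundary: /ɲ/ → [n] next to /t͡s/.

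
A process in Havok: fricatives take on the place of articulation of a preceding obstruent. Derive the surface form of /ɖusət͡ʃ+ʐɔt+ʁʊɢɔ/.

The rule targets /ʐ/ (voiced retroflex fricative), which sits after the trigger /t͡ʃ/ (postalveolar).
The voiced postalveolar fricative is [ʒ], so /ʐ/ → [ʒ].
The same rule applies at the second boundary: /ʁ/ → [z] next to /t/.

[ɖusət͡ʃʒɔtzʊɢɔ]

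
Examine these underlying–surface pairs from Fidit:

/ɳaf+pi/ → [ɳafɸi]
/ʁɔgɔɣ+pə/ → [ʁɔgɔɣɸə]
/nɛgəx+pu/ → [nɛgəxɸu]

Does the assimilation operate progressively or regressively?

Comparing underlying and surface forms, /p/ → [ɸ] is the alternation; the neighbouring /f/ is constant.
The change stop → fricative matches the manner of the preceding /f/, identifying this as manner assimilation.
Checking the remaining alternations: /p/ → [ɸ] after /ɣ/ (stop → fricative, matching a fricative); /p/ → [ɸ] after /x/ (stop → fricative, matching a fricative) — only manner changes, and always toward the preceding segment.
Since the segment that changes follows the conditioning segment, the assimilation is progressive.

progressive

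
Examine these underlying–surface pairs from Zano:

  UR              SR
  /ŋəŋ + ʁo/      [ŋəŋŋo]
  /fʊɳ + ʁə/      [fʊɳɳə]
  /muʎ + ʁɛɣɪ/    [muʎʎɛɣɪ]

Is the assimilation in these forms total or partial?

Comparing underlying and surface forms, /ʁ/ → [ŋ] is the alternation; the neighbouring /ŋ/ is constant.
The output [ŋ] is identical to the trigger /ŋ/ — every feature (place, manner, voicing) has been copied — so this is total assimilation.
The other forms behave the same way: /ʁ/ → [ɳ] after /ɳ/; /ʁ/ → [ʎ] after /ʎ/ — in each case the output is a copy of the preceding consonant.

total assimilation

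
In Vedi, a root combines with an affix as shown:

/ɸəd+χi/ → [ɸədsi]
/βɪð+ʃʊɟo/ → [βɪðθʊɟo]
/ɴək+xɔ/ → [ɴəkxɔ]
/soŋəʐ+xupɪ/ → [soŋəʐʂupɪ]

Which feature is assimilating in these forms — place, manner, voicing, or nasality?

Underlying /χ/ is realised as [s] next to /d/; /d/ itself does not change.
/χ/ is uvular while /d/ is alveolar; the output [s] is alveolar, matching the trigger — so the feature that spreads is place.
The same holds elsewhere in the data: /ʃ/ → [θ] after /ð/ (postalveolar → dental, matching dental); /x/ → [ʂ] after /ʐ/ (velar → retroflex, matching retroflex) — only place changes, and always toward the preceding segment.
No alternation appears in [ɴəkxɔ]: there the adjacent consonants already agree in place (/x/ and /k/ are both velar), so this form is consistent with the same rule.

place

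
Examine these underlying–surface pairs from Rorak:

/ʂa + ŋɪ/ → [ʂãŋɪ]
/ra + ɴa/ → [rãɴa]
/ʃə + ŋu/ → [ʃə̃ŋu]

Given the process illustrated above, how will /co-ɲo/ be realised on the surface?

[cõɲo]

The data show regressive nasality assimilation (vowel nasalisation): /a/ → [ã] before /ŋ/; /a/ → [ã] before /ɴ/; /ə/ → [ə̃] before /ŋ/ — a vowel is nasalised by an immediately following nasal consonant.
The vowel /o/ is adjacent to the following nasal /ɲ/, so it acquires [+nasal] and surfaces as [õ].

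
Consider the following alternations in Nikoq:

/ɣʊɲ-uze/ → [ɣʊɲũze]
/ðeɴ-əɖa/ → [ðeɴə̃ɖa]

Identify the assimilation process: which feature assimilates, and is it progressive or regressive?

progressive nasality assimilation (vowel nasalisation)

The vowel /u/ surfaces as nasalised [ũ] next to the preceding nasal /ɲ/ — it has acquired the [+nasal] feature of its neighbour.
Likewise in the remaining data: /ə/ → [ə̃] after /ɴ/ — each time a vowel is nasalised next to a preceding nasal.
Because the conditioning nasal is to the left of the vowel that changes, the process is progressive (perseverative).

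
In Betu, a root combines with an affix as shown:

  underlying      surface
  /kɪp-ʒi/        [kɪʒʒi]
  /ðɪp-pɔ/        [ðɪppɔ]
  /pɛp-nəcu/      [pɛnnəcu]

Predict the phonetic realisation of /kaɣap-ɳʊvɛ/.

[kaɣaɳɳʊvɛ]

The data show regressive total assimilation (/p/ → [ʒ] before /ʒ/; /p/ → [n] before /n/): in every case the target segment becomes identical to its following neighbour, copying more than a single feature.
In [ðɪppɔ] the two consonants at the boundary are already identical (/p/ + /p/), so the rule applies vacuously and nothing changes.
/p/ is the segment targeted by the rule; it sits immediately before /ɳ/, so it assimilates completely and surfaces as [ɳ].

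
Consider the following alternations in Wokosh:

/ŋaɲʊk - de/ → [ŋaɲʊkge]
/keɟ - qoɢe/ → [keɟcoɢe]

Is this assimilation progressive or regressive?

Underlying /d/ is realised as [g] next to /k/; /k/ itself does not change.
The change alveolar → velar matches the place of the preceding /k/, identifying this as place assimilation.
The same holds elsewhere in the data: /q/ → [c] after /ɟ/ (uvular → palatal, matching palatal) — only place changes, and always toward the preceding segment.
The trigger is the preceding segment, so the direction is progressive (perseverative).

progressive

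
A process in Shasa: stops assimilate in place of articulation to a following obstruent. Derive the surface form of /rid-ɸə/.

The rule targets /d/ (voiced alveolar stop), which sits before the trigger /ɸ/ (bilabial).
The voiced bilabial stop is [b], so /d/ → [b].

[ribɸə]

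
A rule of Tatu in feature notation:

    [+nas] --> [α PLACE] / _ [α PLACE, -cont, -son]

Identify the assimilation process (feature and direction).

regressive place assimilation

The shared variable α links the value of the place features (abbreviated [PLACE]) on the target to the same value on the neighbouring segment, so place is the feature that assimilates.
The conditioning segment sits to the right of the focus bar, meaning the trigger follows the segment that changes — regressive assimilation.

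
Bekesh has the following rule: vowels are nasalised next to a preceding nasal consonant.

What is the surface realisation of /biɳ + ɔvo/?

[biɳɔ̃vo]

The vowel /ɔ/ is adjacent to the preceding nasal /ɳ/, so it acquires [+nasal] and surfaces as [ɔ̃].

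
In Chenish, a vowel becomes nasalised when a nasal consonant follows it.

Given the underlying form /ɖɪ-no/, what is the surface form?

/ɪ/ sits next to the nasal /n/ and is therefore nasalised to [ɪ̃].

[ɖɪ̃no]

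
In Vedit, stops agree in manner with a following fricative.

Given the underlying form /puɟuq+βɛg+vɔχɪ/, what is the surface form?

[puɟuχβɛɣvɔχɪ]

The rule targets /q/ (voiceless uvular stop), which sits before the trigger /β/ (fricative).
Changing only its manner to fricative gives [χ] — the voiceless uvular fricative.
The same rule applies at the second boundary: /g/ → [ɣ] next to /v/.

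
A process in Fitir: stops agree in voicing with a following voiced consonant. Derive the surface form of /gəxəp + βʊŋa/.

[gəxəbβʊŋa]

/p/ is a voiceless bilabial stop. The following trigger /β/ is voiced, so /p/ must become voiced as well.
The voiced bilabial stop is [b], so /p/ → [b].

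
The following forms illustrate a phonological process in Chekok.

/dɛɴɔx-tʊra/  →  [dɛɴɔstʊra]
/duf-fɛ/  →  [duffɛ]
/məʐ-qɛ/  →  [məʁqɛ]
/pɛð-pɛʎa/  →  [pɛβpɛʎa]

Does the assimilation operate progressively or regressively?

regressive

The segment that alternates is /x/, which surfaces as [s] when adjacent to /t/.
The change velar → alveolar matches the place of the following /t/, identifying this as place assimilation.
The other alternating forms pattern the same way: /ʐ/ → [ʁ] before /q/ (retroflex → uvular, matching uvular); /ð/ → [β] before /p/ (dental → bilabial, matching bilabial) — only place changes, and always toward the following segment.
Nothing changes in [duffɛ]: there the adjacent consonants already agree in place (/f/ and /f/ are both labiodental), so this form is consistent with the same rule.
The trigger is the following segment, so the direction is regressive (anticipatory).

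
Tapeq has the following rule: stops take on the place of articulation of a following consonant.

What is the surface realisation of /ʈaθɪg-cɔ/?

The rule targets /g/ (voiced velar stop), which sits before the trigger /c/ (palatal).
A voiced palatal stop is [ɟ], so the surface segment is [ɟ].

[ʈaθɪɟcɔ]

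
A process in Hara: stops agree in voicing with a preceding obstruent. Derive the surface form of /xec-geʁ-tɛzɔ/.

/g/ is a voiced velar stop. The preceding trigger /c/ is voiceless, so /g/ must become voiceless as well.
A voiceless velar stop is [k], so the surface segment is [k].
At the second juncture, /t/ likewise becomes [d] adjacent to /ʁ/.

[xeckeʁdɛzɔ]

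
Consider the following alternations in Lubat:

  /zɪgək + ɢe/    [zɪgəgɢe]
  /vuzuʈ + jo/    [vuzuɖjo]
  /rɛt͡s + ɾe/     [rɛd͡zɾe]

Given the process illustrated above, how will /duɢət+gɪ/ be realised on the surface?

The data show regressive voicing assimilation: /k/ → [g] before /ɢ/; /ʈ/ → [ɖ] before /j/; /t͡s/ → [d͡z] before /ɾ/. In each pair only voicing changes, matching the following consonant, while place and manner stay constant.
/t/ is a voiceless alveolar stop. The following trigger /g/ is voiced, so /t/ must become voiced as well.
A voiced alveolar stop is [d], so the surface segment is [d].

[duɢədgɪ]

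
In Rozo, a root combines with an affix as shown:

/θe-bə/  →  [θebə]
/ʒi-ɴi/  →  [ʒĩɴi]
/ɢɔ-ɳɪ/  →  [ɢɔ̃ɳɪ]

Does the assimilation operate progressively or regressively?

regressive

The vowel /i/ surfaces as nasalised [ĩ] next to the following nasal /ɴ/ — it has acquired the [+nasal] feature of its neighbour.
Likewise in the remaining data: /ɔ/ → [ɔ̃] before /ɳ/ — each time a vowel is nasalised next to a following nasal.
No change occurs in [θebə] because the vowel at the boundary is adjacent to an oral consonant, not a nasal (/e/ next to /b/).
Because the conditioning nasal is to the right of the vowel that changes, the process is regressive (anticipatory).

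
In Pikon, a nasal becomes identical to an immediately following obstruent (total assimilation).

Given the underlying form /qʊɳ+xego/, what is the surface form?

[qʊxxego]

/ɳ/ is the segment targeted by the rule; it sits immediately before /x/, so it assimilates completely and surfaces as [x].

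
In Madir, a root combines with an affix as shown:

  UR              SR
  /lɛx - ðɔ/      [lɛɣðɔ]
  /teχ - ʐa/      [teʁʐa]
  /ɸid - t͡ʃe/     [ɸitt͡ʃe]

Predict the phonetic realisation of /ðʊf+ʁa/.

[ðʊvʁa]

The data show regressive voicing assimilation: /x/ → [ɣ] before /ð/; /χ/ → [ʁ] before /ʐ/; /d/ → [t] before /t͡ʃ/. In each pair only voicing changes, matching the following consonant, while place and manner stay constant.
The rule targets /f/ (voiceless labiodental fricative), which sits before the trigger /ʁ/ (voiced).
The voiced labiodental fricative is [v], so /f/ → [v].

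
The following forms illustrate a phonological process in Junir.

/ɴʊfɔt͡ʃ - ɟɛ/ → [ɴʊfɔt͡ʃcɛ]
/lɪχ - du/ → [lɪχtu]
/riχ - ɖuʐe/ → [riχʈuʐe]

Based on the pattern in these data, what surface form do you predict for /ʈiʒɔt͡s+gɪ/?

The data show progressive voicing assimilation: /ɟ/ → [c] after /t͡ʃ/; /d/ → [t] after /χ/; /ɖ/ → [ʈ] after /χ/. In each pair only voicing changes, matching the preceding consonant, while place and manner stay constant.
The rule targets /g/ (voiced velar stop), which sits after the trigger /t͡s/ (voiceless).
A voiceless velar stop is [k], so the surface segment is [k].

[ʈiʒɔt͡skɪ]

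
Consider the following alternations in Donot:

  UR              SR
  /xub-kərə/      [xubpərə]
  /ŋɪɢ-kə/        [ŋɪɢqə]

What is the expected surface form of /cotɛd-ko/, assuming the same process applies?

[cotɛdto]

The data show progressive place assimilation: /k/ → [p] after /b/; /k/ → [q] after /ɢ/. In each pair only place changes, matching the preceding consonant, while manner and voice stay constant.
/k/ is a voiceless velar stop. The preceding trigger /d/ is alveolar, so /k/ must become alveolar as well.
The voiceless alveolar stop is [t], so /k/ → [t].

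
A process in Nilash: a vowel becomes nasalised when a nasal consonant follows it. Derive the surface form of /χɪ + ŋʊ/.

[χɪ̃ŋʊ]

The vowel /ɪ/ is adjacent to the following nasal /ŋ/, so it acquires [+nasal] and surfaces as [ɪ̃].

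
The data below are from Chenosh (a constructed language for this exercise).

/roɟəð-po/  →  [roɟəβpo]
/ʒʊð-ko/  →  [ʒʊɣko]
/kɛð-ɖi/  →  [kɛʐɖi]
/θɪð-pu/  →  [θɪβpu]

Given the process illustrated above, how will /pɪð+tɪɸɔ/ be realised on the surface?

[pɪztɪɸɔ]

The data show regressive place assimilation: /ð/ → [β] before /p/; /ð/ → [ɣ] before /k/; /ð/ → [ʐ] before /ɖ/. In each pair only place changes, matching the following consonant, while manner and voice stay constant.
The rule targets /ð/ (voiced dental fricative), which sits before the trigger /t/ (alveolar).
The voiced alveolar fricative is [z], so /ð/ → [z].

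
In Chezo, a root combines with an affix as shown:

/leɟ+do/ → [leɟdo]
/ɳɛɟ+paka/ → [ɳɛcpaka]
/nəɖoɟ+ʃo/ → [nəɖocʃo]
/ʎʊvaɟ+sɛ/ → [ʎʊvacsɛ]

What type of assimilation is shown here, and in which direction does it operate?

regressive voicing assimilation

Underlying /ɟ/ is realised as [c] next to /p/; /p/ itself does not change.
The change voiced → voiceless matches the voicing of the following /p/, identifying this as voicing assimilation.
Place and manner are unchanged, so the assimilation is partial, not total.
Checking the remaining alternations: /ɟ/ → [c] before /ʃ/ (voiced → voiceless, matching voiceless); /ɟ/ → [c] before /s/ (voiced → voiceless, matching voiceless) — only voicing changes, and always toward the following segment.
No alternation appears in [leɟdo]: there the adjacent consonants already agree in voicing (/ɟ/ and /d/ are both voiced), so this form is consistent with the same rule.
Since the segment that changes precedes the conditioning segment, the assimilation is regressive.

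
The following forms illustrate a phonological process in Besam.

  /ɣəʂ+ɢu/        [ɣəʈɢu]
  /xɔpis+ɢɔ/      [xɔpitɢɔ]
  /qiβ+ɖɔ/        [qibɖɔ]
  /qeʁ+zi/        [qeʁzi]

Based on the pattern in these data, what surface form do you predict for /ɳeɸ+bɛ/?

The data show regressive manner assimilation: /ʂ/ → [ʈ] before /ɢ/; /s/ → [t] before /ɢ/; /β/ → [b] before /ɖ/. In each pair only manner changes, matching the following consonant, while place and voice stay constant.
Nothing changes in [qeʁzi]: there the adjacent consonants already agree in manner (/ʁ/ and /z/ are both fricatives), so this form is consistent with the same rule.
The rule targets /ɸ/ (voiceless bilabial fricative), which sits before the trigger /b/ (stop).
A voiceless bilabial stop is [p], so the surface segment is [p].

[ɳepbɛ]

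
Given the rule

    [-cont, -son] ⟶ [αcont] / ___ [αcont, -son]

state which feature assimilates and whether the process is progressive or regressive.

regressive manner assimilation

The shared variable α links the value of [cont] on the target to that of the neighbouring obstruent. [cont] distinguishes stops from fricatives — a manner-of-articulation feature — so this is manner assimilation.
The conditioning segment sits to the right of the focus bar, meaning the trigger follows the segment that changes — regressive assimilation.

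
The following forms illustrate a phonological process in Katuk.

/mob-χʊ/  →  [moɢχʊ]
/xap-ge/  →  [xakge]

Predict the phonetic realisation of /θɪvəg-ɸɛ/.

[θɪvəbɸɛ]

The data show regressive place assimilation: /b/ → [ɢ] before /χ/; /p/ → [k] before /g/. In each pair only place changes, matching the following consonant, while manner and voice stay constant.
The rule targets /g/ (voiced velar stop), which sits before the trigger /ɸ/ (bilabial).
A voiced bilabial stop is [b], so the surface segment is [b].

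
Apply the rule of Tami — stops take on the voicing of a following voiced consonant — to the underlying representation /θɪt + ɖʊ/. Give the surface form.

The rule targets /t/ (voiceless alveolar stop), which sits before the trigger /ɖ/ (voiced).
Changing only its voicing to voiced gives [d] — the voiced alveolar stop.

[θɪdɖʊ]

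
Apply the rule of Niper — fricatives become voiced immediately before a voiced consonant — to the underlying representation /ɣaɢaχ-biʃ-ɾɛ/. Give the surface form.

The rule targets /χ/ (voiceless uvular fricative), which sits before the trigger /b/ (voiced).
Changing only its voicing to voiced gives [ʁ] — the voiced uvular fricative.
The same rule applies at the second boundary: /ʃ/ → [ʒ] next to /ɾ/.

[ɣaɢaʁbiʒɾɛ]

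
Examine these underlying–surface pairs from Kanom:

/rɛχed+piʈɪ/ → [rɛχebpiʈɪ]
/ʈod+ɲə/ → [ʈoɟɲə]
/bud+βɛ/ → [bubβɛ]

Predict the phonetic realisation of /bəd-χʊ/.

[bəɢχʊ]

The data show regressive place assimilation: /d/ → [b] before /p/; /d/ → [ɟ] before /ɲ/; /d/ → [b] before /β/. In each pair only place changes, matching the following consonant, while manner and voice stay constant.
The rule targets /d/ (voiced alveolar stop), which sits before the trigger /χ/ (uvular).
The voiced uvular stop is [ɢ], so /d/ → [ɢ].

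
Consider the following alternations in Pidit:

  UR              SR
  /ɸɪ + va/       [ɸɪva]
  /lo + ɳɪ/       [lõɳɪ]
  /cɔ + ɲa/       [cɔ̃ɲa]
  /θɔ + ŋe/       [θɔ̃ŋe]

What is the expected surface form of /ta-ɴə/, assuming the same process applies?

[tãɴə]

The data show regressive nasality assimilation (vowel nasalisation): /o/ → [õ] before /ɳ/; /ɔ/ → [ɔ̃] before /ɲ/; /ɔ/ → [ɔ̃] before /ŋ/ — a vowel is nasalised by an immediately following nasal consonant.
No change occurs in [ɸɪva] because the vowel at the boundary is adjacent to an oral consonant, not a nasal (/ɪ/ next to /v/).
/a/ sits next to the nasal /ɴ/ and is therefore nasalised to [ã].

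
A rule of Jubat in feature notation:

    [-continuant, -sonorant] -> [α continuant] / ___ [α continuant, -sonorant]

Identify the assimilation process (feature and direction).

The shared variable α links the value of [continuant] on the target to that of the neighbouring obstruent. [continuant] distinguishes stops from fricatives — a manner-of-articulation feature — so this is manner assimilation.
The conditioning segment sits to the right of the focus bar, meaning the trigger follows the segment that changes — regressive assimilation.

regressive manner assimilation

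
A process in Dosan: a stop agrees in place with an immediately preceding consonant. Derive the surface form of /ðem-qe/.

[ðempe]

/q/ is a voiceless uvular stop. The preceding trigger /m/ is bilabial, so /q/ must become bilabial as well.
A voiceless bilabial stop is [p], so the surface segment is [p].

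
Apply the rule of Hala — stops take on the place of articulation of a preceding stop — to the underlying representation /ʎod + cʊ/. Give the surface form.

[ʎodtʊ]

The rule targets /c/ (voiceless palatal stop), which sits after the trigger /d/ (alveolar).
The voiceless alveolar stop is [t], so /c/ → [t].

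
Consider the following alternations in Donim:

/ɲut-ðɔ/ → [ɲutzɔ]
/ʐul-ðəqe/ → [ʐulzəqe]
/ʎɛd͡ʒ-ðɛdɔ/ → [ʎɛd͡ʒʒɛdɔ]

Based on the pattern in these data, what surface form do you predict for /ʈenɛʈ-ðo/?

[ʈenɛʈʐo]

The data show progressive place assimilation: /ð/ → [z] after /t/; /ð/ → [z] after /l/; /ð/ → [ʒ] after /d͡ʒ/. In each pair only place changes, matching the preceding consonant, while manner and voice stay constant.
/ð/ is a voiced dental fricative. The preceding trigger /ʈ/ is retroflex, so /ð/ must become retroflex as well.
A voiced retroflex fricative is [ʐ], so the surface segment is [ʐ].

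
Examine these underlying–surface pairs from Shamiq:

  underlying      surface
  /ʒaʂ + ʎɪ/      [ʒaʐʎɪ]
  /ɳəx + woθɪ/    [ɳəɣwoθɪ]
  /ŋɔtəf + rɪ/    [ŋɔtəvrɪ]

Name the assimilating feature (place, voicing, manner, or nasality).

Underlying /ʂ/ is realised as [ʐ] next to /ʎ/; /ʎ/ itself does not change.
/ʂ/ is voiceless while /ʎ/ is voiced; the output [ʐ] is voiced, matching the trigger — so the feature that spreads is voicing.
The other alternating forms pattern the same way: /x/ → [ɣ] before /w/ (voiceless → voiced, matching voiced); /f/ → [v] before /r/ (voiceless → voiced, matching voiced) — only voicing changes, and always toward the following segment.

voicing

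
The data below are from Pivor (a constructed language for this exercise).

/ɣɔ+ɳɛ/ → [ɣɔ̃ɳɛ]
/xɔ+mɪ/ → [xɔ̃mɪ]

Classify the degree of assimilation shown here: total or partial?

partial assimilation

The vowel /ɔ/ surfaces as nasalised [ɔ̃] next to the following nasal /ɳ/ — it has acquired the [+nasal] feature of its neighbour.
Likewise in the remaining data: /ɔ/ → [ɔ̃] before /m/ — each time a vowel is nasalised next to a following nasal.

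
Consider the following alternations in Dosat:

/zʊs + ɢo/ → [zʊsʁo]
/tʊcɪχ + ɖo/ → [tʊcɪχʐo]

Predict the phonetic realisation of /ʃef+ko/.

[ʃefxo]

The data show progressive manner assimilation: /ɢ/ → [ʁ] after /s/; /ɖ/ → [ʐ] after /χ/. In each pair only manner changes, matching the preceding consonant, while place and voice stay constant.
The rule targets /k/ (voiceless velar stop), which sits after the trigger /f/ (fricative).
The voiceless velar fricative is [x], so /k/ → [x].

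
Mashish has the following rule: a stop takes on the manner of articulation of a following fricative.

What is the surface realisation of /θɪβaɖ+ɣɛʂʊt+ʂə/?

The rule targets /ɖ/ (voiced retroflex stop), which sits before the trigger /ɣ/ (fricative).
Changing only its manner to fricative gives [ʐ] — the voiced retroflex fricative.
The same rule applies at the second boundary: /t/ → [s] next to /ʂ/.

[θɪβaʐɣɛʂʊsʂə]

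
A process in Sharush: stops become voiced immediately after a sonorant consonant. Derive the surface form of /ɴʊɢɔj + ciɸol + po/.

/c/ is a voiceless palatal stop. The preceding trigger /j/ is voiced, so /c/ must become voiced as well.
A voiced palatal stop is [ɟ], so the surface segment is [ɟ].
The same rule applies at the second boundary: /p/ → [b] next to /l/.

[ɴʊɢɔjɟiɸolbo]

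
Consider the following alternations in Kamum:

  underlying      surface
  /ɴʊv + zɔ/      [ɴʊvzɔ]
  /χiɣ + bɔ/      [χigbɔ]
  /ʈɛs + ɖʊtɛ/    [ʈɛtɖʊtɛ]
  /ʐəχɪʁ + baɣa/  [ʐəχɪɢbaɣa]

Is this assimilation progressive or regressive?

Comparing underlying and surface forms, /ɣ/ → [g] is the alternation; the neighbouring /b/ is constant.
/ɣ/ is a fricative while /b/ is a stop; the output [g] is a stop, matching the trigger — so the feature that spreads is manner.
The other alternating forms pattern the same way: /s/ → [t] before /ɖ/ (fricative → stop, matching a stop); /ʁ/ → [ɢ] before /b/ (fricative → stop, matching a stop) — only manner changes, and always toward the following segment.
No alternation appears in [ɴʊvzɔ]: there the adjacent consonants already agree in manner (/v/ and /z/ are both fricatives), so this form is consistent with the same rule.
Since the segment that changes precedes the conditioning segment, the assimilation is regressive.

regressive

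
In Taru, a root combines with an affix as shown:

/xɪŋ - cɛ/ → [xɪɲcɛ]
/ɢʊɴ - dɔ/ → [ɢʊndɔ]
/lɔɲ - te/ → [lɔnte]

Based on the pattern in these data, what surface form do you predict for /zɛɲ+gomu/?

[zɛŋgomu]

The data show regressive place assimilation: /ŋ/ → [ɲ] before /c/; /ɴ/ → [n] before /d/; /ɲ/ → [n] before /t/. In each pair only place changes, matching the following consonant, while manner and voice stay constant.
The rule targets /ɲ/ (voiced palatal nasal), which sits before the trigger /g/ (velar).
The voiced velar nasal is [ŋ], so /ɲ/ → [ŋ].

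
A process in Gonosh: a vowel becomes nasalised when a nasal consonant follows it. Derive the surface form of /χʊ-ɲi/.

The vowel /ʊ/ is adjacent to the following nasal /ɲ/, so it acquires [+nasal] and surfaces as [ʊ̃].

[χʊ̃ɲi]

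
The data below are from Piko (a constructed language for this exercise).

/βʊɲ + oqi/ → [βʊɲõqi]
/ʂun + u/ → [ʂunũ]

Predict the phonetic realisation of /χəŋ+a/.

The data show progressive nasality assimilation (vowel nasalisation): /o/ → [õ] after /ɲ/; /u/ → [ũ] after /n/ — a vowel is nasalised by an immediately preceding nasal consonant.
/a/ sits next to the nasal /ŋ/ and is therefore nasalised to [ã].

[χəŋã]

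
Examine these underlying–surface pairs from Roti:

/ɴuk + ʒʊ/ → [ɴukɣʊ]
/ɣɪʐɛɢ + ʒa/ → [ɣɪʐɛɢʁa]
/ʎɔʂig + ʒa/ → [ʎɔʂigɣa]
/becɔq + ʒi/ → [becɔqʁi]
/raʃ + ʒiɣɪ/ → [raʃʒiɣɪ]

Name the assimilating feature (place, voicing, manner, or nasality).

The segment that alternates is /ʒ/, which surfaces as [ɣ] when adjacent to /k/.
The change postalveolar → velar matches the place of the preceding /k/, identifying this as place assimilation.
The same holds elsewhere in the data: /ʒ/ → [ʁ] after /ɢ/ (postalveolar → uvular, matching uvular); /ʒ/ → [ɣ] after /g/ (postalveolar → velar, matching velar); /ʒ/ → [ʁ] after /q/ (postalveolar → uvular, matching uvular) — only place changes, and always toward the preceding segment.
No alternation appears in [raʃʒiɣɪ]: there the adjacent consonants already agree in place (/ʒ/ and /ʃ/ are both postalveolar), so this form is consistent with the same rule.

place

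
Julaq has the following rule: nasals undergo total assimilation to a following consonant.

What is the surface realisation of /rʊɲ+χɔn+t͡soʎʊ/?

/ɲ/ is the segment targeted by the rule; it sits immediately before /χ/, so it assimilates completely and surfaces as [χ].
At the second juncture, /n/ likewise becomes [t͡s] adjacent to /t͡s/.

[rʊχχɔt͡st͡soʎʊ]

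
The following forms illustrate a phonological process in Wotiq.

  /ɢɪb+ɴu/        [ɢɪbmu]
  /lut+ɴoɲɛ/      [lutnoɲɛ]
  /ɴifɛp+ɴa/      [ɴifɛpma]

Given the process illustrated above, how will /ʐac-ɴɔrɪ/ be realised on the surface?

The data show progressive place assimilation: /ɴ/ → [m] after /b/; /ɴ/ → [n] after /t/; /ɴ/ → [m] after /p/. In each pair only place changes, matching the preceding consonant, while manner and voice stay constant.
/ɴ/ is a voiced uvular nasal. The preceding trigger /c/ is palatal, so /ɴ/ must become palatal as well.
Changing only its place to palatal gives [ɲ] — the voiced palatal nasal.

[ʐacɲɔrɪ]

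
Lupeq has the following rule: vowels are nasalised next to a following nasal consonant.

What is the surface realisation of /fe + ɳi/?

[fẽɳi]

/e/ sits next to the nasal /ɳ/ and is therefore nasalised to [ẽ].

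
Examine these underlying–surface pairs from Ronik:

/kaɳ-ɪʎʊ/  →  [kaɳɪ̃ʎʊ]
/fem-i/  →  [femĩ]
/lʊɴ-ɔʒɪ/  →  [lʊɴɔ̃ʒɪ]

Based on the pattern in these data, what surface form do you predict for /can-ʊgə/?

[canʊ̃gə]

The data show progressive nasality assimilation (vowel nasalisation): /ɪ/ → [ɪ̃] after /ɳ/; /i/ → [ĩ] after /m/; /ɔ/ → [ɔ̃] after /ɴ/ — a vowel is nasalised by an immediately preceding nasal consonant.
/ʊ/ sits next to the nasal /n/ and is therefore nasalised to [ʊ̃].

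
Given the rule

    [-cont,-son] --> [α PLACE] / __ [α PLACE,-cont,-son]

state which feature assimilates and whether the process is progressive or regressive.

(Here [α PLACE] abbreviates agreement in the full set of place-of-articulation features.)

regressive place assimilation

The shared variable α links the value of the place features (abbreviated [PLACE]) on the target to the same value on the neighbouring segment, so place is the feature that assimilates.
The conditioning segment sits to the right of the focus bar, meaning the trigger follows the segment that changes — regressive assimilation.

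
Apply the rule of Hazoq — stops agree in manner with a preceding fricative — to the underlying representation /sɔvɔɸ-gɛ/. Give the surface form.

/g/ is a voiced velar stop. The preceding trigger /ɸ/ is a fricative, so /g/ must become a fricative as well.
The voiced velar fricative is [ɣ], so /g/ → [ɣ].

[sɔvɔɸɣɛ]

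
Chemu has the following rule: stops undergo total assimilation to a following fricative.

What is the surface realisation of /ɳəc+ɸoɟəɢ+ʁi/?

[ɳəɸɸoɟəʁʁi]

/c/ is the segment targeted by the rule; it sits immediately before /ɸ/, so it assimilates completely and surfaces as [ɸ].
The same rule applies at the second boundary: /ɢ/ → [ʁ] next to /ʁ/.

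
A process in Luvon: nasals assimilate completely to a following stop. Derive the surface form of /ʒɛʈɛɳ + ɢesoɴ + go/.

[ʒɛʈɛɢɢesoggo]

/ɳ/ is the segment targeted by the rule; it sits immediately before /ɢ/, so it assimilates completely and surfaces as [ɢ].
The same rule applies at the second boundary: /ɴ/ → [g] next to /g/.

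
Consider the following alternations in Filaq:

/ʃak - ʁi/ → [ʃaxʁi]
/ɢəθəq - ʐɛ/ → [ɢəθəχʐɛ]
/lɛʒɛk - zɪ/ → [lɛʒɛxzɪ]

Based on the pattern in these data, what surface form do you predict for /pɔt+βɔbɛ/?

[pɔsβɔbɛ]

The data show regressive manner assimilation: /k/ → [x] before /ʁ/; /q/ → [χ] before /ʐ/; /k/ → [x] before /z/. In each pair only manner changes, matching the following consonant, while place and voice stay constant.
/t/ is a voiceless alveolar stop. The following trigger /β/ is a fricative, so /t/ must become a fricative as well.
Changing only its manner to fricative gives [s] — the voiceless alveolar fricative.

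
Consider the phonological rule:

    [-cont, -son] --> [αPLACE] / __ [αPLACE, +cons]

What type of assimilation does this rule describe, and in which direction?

The rule copies the place features (abbreviated [PLACE]) from the environment onto the target, so the assimilating feature is place.
The conditioning segment sits to the right of the focus bar, meaning the trigger follows the segment that changes — regressive assimilation.

regressive place assimilation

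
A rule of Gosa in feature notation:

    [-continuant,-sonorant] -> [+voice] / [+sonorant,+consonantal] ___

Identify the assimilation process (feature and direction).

progressive voicing assimilation

The target ([-continuant,-sonorant], stops) acquires [+voice] next to a sonorant consonant ([+sonorant,+consonantal]) — it takes on the voicing of its neighbour, so the feature that spreads is voicing.
Since the environment is written before the underscore, the trigger precedes the target; the direction is progressive.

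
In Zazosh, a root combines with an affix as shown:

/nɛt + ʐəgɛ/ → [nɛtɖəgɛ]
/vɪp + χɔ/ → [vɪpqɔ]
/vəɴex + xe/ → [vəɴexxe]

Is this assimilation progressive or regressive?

progressive

Comparing underlying and surface forms, /ʐ/ → [ɖ] is the alternation; the neighbouring /t/ is constant.
The change fricative → stop matches the manner of the preceding /t/, identifying this as manner assimilation.
The other alternating form patterns the same way: /χ/ → [q] after /p/ (fricative → stop, matching a stop) — only manner changes, and always toward the preceding segment.
Nothing changes in [vəɴexxe]: there the adjacent consonants already agree in manner (/x/ and /x/ are both fricatives), so this form is consistent with the same rule.
Since the segment that changes follows the conditioning segment, the assimilation is progressive.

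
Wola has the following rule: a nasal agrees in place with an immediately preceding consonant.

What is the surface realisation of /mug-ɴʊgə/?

[mugŋʊgə]

The rule targets /ɴ/ (voiced uvular nasal), which sits after the trigger /g/ (velar).
A voiced velar nasal is [ŋ], so the surface segment is [ŋ].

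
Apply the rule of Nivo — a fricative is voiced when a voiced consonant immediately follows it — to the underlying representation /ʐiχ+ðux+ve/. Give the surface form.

[ʐiʁðuɣve]

The rule targets /χ/ (voiceless uvular fricative), which sits before the trigger /ð/ (voiced).
A voiced uvular fricative is [ʁ], so the surface segment is [ʁ].
The same rule applies at the second boundary: /x/ → [ɣ] next to /v/.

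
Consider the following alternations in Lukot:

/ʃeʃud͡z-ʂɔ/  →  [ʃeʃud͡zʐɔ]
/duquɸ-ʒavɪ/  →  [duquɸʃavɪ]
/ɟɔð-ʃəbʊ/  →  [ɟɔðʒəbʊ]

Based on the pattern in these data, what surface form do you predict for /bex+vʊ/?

[bexfʊ]

The data show progressive voicing assimilation: /ʂ/ → [ʐ] after /d͡z/; /ʒ/ → [ʃ] after /ɸ/; /ʃ/ → [ʒ] after /ð/. In each pair only voicing changes, matching the preceding consonant, while place and manner stay constant.
/v/ is a voiced labiodental fricative. The preceding trigger /x/ is voiceless, so /v/ must become voiceless as well.
Changing only its voicing to voiceless gives [f] — the voiceless labiodental fricative.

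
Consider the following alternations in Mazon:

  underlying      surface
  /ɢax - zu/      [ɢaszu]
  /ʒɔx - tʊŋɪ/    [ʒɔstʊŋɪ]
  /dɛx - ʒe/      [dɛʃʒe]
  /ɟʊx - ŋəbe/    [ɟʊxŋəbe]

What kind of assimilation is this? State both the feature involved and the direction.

Comparing underlying and surface forms, /x/ → [s] is the alternation; the neighbouring /z/ is constant.
The change velar → alveolar matches the place of the following /z/, identifying this as place assimilation.
Manner and voice are unchanged, so the assimilation is partial, not total.
Checking the remaining alternations: /x/ → [s] before /t/ (velar → alveolar, matching alveolar); /x/ → [ʃ] before /ʒ/ (velar → postalveolar, matching postalveolar) — only place changes, and always toward the following segment.
No alternation appears in [ɟʊxŋəbe]: there the adjacent consonants already agree in place (/x/ and /ŋ/ are both velar), so this form is consistent with the same rule.
Since the segment that changes precedes the conditioning segment, the assimilation is regressive.

regressive place assimilation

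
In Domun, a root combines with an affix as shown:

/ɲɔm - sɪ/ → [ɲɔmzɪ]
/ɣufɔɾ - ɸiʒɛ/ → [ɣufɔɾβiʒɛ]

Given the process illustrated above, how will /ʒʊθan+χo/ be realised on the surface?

[ʒʊθanʁo]

The data show progressive voicing assimilation: /s/ → [z] after /m/; /ɸ/ → [β] after /ɾ/. In each pair only voicing changes, matching the preceding consonant, while place and manner stay constant.
The rule targets /χ/ (voiceless uvular fricative), which sits after the trigger /n/ (voiced).
Changing only its voicing to voiced gives [ʁ] — the voiced uvular fricative.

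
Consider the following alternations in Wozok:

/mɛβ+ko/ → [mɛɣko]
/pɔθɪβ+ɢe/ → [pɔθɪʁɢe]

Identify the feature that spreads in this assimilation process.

Comparing underlying and surface forms, /β/ → [ɣ] is the alternation; the neighbouring /k/ is constant.
The change bilabial → velar matches the place of the following /k/, identifying this as place assimilation.
The same holds elsewhere in the data: /β/ → [ʁ] before /ɢ/ (bilabial → uvular, matching uvular) — only place changes, and always toward the following segment.

place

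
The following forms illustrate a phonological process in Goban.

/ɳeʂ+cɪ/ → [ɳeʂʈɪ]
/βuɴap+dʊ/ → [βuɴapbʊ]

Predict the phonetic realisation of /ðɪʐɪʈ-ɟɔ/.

[ðɪʐɪʈɖɔ]

The data show progressive place assimilation: /c/ → [ʈ] after /ʂ/; /d/ → [b] after /p/. In each pair only place changes, matching the preceding consonant, while manner and voice stay constant.
/ɟ/ is a voiced palatal stop. The preceding trigger /ʈ/ is retroflex, so /ɟ/ must become retroflex as well.
Changing only its place to retroflex gives [ɖ] — the voiced retroflex stop.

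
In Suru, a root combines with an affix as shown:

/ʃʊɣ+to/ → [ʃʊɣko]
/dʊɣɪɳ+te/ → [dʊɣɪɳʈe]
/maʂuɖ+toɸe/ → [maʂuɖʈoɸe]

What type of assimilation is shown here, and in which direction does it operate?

progressive place assimilation

Underlying /t/ is realised as [k] next to /ɣ/; /ɣ/ itself does not change.
/t/ is alveolar while /ɣ/ is velar; the output [k] is velar, matching the trigger — so the feature that spreads is place.
Manner and voice are unchanged, so the assimilation is partial, not total.
Checking the remaining alternations: /t/ → [ʈ] after /ɳ/ (alveolar → retroflex, matching retroflex); /t/ → [ʈ] after /ɖ/ (alveolar → retroflex, matching retroflex) — only place changes, and always toward the preceding segment.
The trigger is the preceding segment, so the direction is progressive (perseverative).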